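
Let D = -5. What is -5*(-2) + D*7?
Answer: -25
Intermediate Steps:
-5*(-2) + D*7 = -5*(-2) - 5*7 = 10 - 35 = -25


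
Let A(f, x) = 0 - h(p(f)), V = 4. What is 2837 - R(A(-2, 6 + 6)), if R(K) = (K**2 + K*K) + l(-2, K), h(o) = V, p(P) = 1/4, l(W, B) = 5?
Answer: 2800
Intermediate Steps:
p(P) = 1/4
h(o) = 4
A(f, x) = -4 (A(f, x) = 0 - 1*4 = 0 - 4 = -4)
R(K) = 5 + 2*K**2 (R(K) = (K**2 + K*K) + 5 = (K**2 + K**2) + 5 = 2*K**2 + 5 = 5 + 2*K**2)
2837 - R(A(-2, 6 + 6)) = 2837 - (5 + 2*(-4)**2) = 2837 - (5 + 2*16) = 2837 - (5 + 32) = 2837 - 1*37 = 2837 - 37 = 2800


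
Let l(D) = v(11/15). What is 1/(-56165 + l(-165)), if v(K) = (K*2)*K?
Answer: -225/12636883 ≈ -1.7805e-5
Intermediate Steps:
v(K) = 2*K**2 (v(K) = (2*K)*K = 2*K**2)
l(D) = 242/225 (l(D) = 2*(11/15)**2 = 2*(121/225) = 242/225)
1/(-56165 + l(-165)) = 1/(-56165 + 242/225) = 1/(-12636883/225) = -225/12636883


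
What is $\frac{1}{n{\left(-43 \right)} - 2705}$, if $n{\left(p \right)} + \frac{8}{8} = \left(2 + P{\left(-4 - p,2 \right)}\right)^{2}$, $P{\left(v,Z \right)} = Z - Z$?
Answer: $- \frac{1}{2702} \approx -0.0003701$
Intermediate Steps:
$P{\left(v,Z \right)} = 0$
$n{\left(p \right)} = 3$ ($n{\left(p \right)} = -1 + \left(2 + 0\right)^{2} = -1 + 2^{2} = -1 + 4 = 3$)
$\frac{1}{n{\left(-43 \right)} - 2705} = \frac{1}{3 - 2705} = \frac{1}{-2702} = - \frac{1}{2702}$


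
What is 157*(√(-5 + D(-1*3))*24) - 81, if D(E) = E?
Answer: -81 + 7536*I*√2 ≈ -81.0 + 10658.0*I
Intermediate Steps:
157*(√(-5 + D(-1*3))*24) - 81 = 157*(√(-5 - 1*3)*24) - 81 = 157*(√(-5 - 3)*24) - 81 = 157*(√(-8)*24) - 81 = 157*((2*I*√2)*24) - 81 = 157*(48*I*√2) - 81 = 7536*I*√2 - 81 = -81 + 7536*I*√2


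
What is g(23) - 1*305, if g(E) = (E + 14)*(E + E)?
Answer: 1397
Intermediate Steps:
g(E) = 2*E*(14 + E) (g(E) = (14 + E)*(2*E) = 2*E*(14 + E))
g(23) - 1*305 = 2*23*(14 + 23) - 1*305 = 2*23*37 - 305 = 1702 - 305 = 1397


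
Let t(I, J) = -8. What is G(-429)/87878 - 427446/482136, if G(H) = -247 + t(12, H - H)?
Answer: -3140503689/3530762284 ≈ -0.88947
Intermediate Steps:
G(H) = -255 (G(H) = -247 - 8 = -255)
G(-429)/87878 - 427446/482136 = -255/87878 - 427446/482136 = -255*1/87878 - 427446*1/482136 = -255/87878 - 71241/80356 = -3140503689/3530762284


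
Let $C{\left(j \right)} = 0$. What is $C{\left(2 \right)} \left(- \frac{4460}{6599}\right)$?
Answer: $0$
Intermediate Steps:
$C{\left(2 \right)} \left(- \frac{4460}{6599}\right) = 0 \left(- \frac{4460}{6599}\right) = 0$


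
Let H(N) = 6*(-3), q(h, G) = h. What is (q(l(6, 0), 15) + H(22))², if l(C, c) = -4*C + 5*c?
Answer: 1764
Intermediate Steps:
H(N) = -18
(q(l(6, 0), 15) + H(22))² = ((-4*6 + 5*0) - 18)² = ((-24 + 0) - 18)² = (-24 - 18)² = (-42)² = 1764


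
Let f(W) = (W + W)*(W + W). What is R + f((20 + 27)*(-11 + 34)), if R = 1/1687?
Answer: 7885449629/1687 ≈ 4.6742e+6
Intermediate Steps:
f(W) = 4*W² (f(W) = (2*W)*(2*W) = 4*W²)
R = 1/1687 ≈ 0.00059277
R + f((20 + 27)*(-11 + 34)) = 1/1687 + 4*((20 + 27)*(-11 + 34))² = 1/1687 + 4*(47*23)² = 1/1687 + 4*1081² = 1/1687 + 4*1168561 = 1/1687 + 4674244 = 7885449629/1687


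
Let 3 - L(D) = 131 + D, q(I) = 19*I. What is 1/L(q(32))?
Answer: -1/736 ≈ -0.0013587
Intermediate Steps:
L(D) = -128 - D (L(D) = 3 - (131 + D) = 3 + (-131 - D) = -128 - D)
1/L(q(32)) = 1/(-128 - 19*32) = 1/(-128 - 1*608) = 1/(-128 - 608) = 1/(-736) = -1/736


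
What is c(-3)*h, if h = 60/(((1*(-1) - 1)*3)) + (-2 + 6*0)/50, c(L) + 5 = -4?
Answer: 2259/25 ≈ 90.360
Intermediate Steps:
c(L) = -9 (c(L) = -5 - 4 = -9)
h = -251/25 (h = 60/(((-1 - 1)*3)) + (-2 + 0)*(1/50) = 60/((-2*3)) - 2*1/50 = 60/(-6) - 1/25 = 60*(-⅙) - 1/25 = -10 - 1/25 = -251/25 ≈ -10.040)
c(-3)*h = -9*(-251/25) = 2259/25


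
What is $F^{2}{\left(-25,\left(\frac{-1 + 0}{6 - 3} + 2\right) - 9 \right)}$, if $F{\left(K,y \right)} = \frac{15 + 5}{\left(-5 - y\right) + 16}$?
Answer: $\frac{144}{121} \approx 1.1901$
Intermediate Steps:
$F{\left(K,y \right)} = \frac{20}{11 - y}$
$F^{2}{\left(-25,\left(\frac{-1 + 0}{6 - 3} + 2\right) - 9 \right)} = \left(- \frac{20}{-11 - \left(7 - \frac{-1 + 0}{6 - 3}\right)}\right)^{2} = \left(- \frac{20}{-11 + \left(\left(- \frac{1}{3} + 2\right) - 9\right)}\right)^{2} = \left(- \frac{20}{-11 + \left(\frac{5}{3} - 9\right)}\right)^{2} = \left(- \frac{20}{-11 - \frac{22}{3}}\right)^{2} = \left(- \frac{20}{- \frac{55}{3}}\right)^{2} = \left(\left(-20\right) \left(- \frac{3}{55}\right)\right)^{2} = \left(\frac{12}{11}\right)^{2} = \frac{144}{121}$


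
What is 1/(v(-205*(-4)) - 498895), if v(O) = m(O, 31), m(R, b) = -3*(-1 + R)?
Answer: -1/501352 ≈ -1.9946e-6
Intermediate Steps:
m(R, b) = 3 - 3*R
v(O) = 3 - 3*O
1/(v(-205*(-4)) - 498895) = 1/((3 - (-615)*(-4)) - 498895) = 1/((3 - 3*820) - 498895) = 1/((3 - 2460) - 498895) = 1/(-2457 - 498895) = 1/(-501352) = -1/501352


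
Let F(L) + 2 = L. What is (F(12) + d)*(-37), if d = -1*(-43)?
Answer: -1961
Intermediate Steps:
d = 43
F(L) = -2 + L
(F(12) + d)*(-37) = ((-2 + 12) + 43)*(-37) = (10 + 43)*(-37) = 53*(-37) = -1961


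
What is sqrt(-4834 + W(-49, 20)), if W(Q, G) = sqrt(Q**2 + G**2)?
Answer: sqrt(-4834 + sqrt(2801)) ≈ 69.145*I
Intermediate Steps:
W(Q, G) = sqrt(G**2 + Q**2)
sqrt(-4834 + W(-49, 20)) = sqrt(-4834 + sqrt(20**2 + (-49)**2)) = sqrt(-4834 + sqrt(400 + 2401)) = sqrt(-4834 + sqrt(2801))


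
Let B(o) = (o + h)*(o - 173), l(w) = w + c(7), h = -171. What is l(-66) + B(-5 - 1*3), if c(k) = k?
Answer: 32340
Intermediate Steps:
l(w) = 7 + w (l(w) = w + 7 = 7 + w)
B(o) = (-173 + o)*(-171 + o) (B(o) = (o - 171)*(o - 173) = (-171 + o)*(-173 + o) = (-173 + o)*(-171 + o))
l(-66) + B(-5 - 1*3) = (7 - 66) + (29583 + (-5 - 1*3)² - 344*(-5 - 1*3)) = -59 + (29583 + (-5 - 3)² - 344*(-5 - 3)) = -59 + (29583 + (-8)² - 344*(-8)) = -59 + (29583 + 64 + 2752) = -59 + 32399 = 32340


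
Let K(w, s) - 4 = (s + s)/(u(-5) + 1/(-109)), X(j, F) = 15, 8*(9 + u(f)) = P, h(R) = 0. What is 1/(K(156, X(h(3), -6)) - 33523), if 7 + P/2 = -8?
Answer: -5563/186479277 ≈ -2.9832e-5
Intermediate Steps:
P = -30 (P = -14 + 2*(-8) = -14 - 16 = -30)
u(f) = -51/4 (u(f) = -9 + (1/8)*(-30) = -9 - 15/4 = -51/4)
K(w, s) = 4 - 872*s/5563 (K(w, s) = 4 + (s + s)/(-51/4 + 1/(-109)) = 4 + (2*s)/(-51/4 - 1/109) = 4 + (2*s)/(-5563/436) = 4 + (2*s)*(-436/5563) = 4 - 872*s/5563)
1/(K(156, X(h(3), -6)) - 33523) = 1/((4 - 872/5563*15) - 33523) = 1/((4 - 13080/5563) - 33523) = 1/(9172/5563 - 33523) = 1/(-186479277/5563) = -5563/186479277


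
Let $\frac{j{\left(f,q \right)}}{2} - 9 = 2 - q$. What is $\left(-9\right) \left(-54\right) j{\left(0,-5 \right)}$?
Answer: $15552$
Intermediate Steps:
$j{\left(f,q \right)} = 22 - 2 q$ ($j{\left(f,q \right)} = 18 + 2 \left(2 - q\right) = 18 - \left(-4 + 2 q\right) = 22 - 2 q$)
$\left(-9\right) \left(-54\right) j{\left(0,-5 \right)} = \left(-9\right) \left(-54\right) \left(22 - -10\right) = 486 \left(22 + 10\right) = 486 \cdot 32 = 15552$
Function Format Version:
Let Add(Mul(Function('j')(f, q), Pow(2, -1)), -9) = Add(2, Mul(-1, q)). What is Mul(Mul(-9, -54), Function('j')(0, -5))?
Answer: 15552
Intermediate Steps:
Function('j')(f, q) = Add(22, Mul(-2, q)) (Function('j')(f, q) = Add(18, Mul(2, Add(2, Mul(-1, q)))) = Add(18, Add(4, Mul(-2, q))) = Add(22, Mul(-2, q)))
Mul(Mul(-9, -54), Function('j')(0, -5)) = Mul(Mul(-9, -54), Add(22, Mul(-2, -5))) = Mul(486, Add(22, 10)) = Mul(486, 32) = 15552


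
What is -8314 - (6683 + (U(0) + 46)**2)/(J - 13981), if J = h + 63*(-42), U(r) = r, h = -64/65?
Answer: -2995119077/360273 ≈ -8313.5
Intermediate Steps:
h = -64/65 (h = -64*1/65 = -64/65 ≈ -0.98462)
J = -172054/65 (J = -64/65 + 63*(-42) = -64/65 - 2646 = -172054/65 ≈ -2647.0)
-8314 - (6683 + (U(0) + 46)**2)/(J - 13981) = -8314 - (6683 + (0 + 46)**2)/(-172054/65 - 13981) = -8314 - (6683 + 46**2)/(-1080819/65) = -8314 - (6683 + 2116)*(-65)/1080819 = -8314 - 8799*(-65)/1080819 = -8314 - 1*(-190645/360273) = -8314 + 190645/360273 = -2995119077/360273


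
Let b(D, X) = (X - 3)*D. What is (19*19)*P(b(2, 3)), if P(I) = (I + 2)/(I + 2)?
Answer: 361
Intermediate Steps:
b(D, X) = D*(-3 + X) (b(D, X) = (-3 + X)*D = D*(-3 + X))
P(I) = 1 (P(I) = (2 + I)/(2 + I) = 1)
(19*19)*P(b(2, 3)) = (19*19)*1 = 361*1 = 361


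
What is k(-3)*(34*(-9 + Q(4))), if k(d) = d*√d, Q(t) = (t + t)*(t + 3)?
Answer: -4794*I*√3 ≈ -8303.5*I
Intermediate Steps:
Q(t) = 2*t*(3 + t) (Q(t) = (2*t)*(3 + t) = 2*t*(3 + t))
k(d) = d^(3/2)
k(-3)*(34*(-9 + Q(4))) = (-3)^(3/2)*(34*(-9 + 2*4*(3 + 4))) = (-3*I*√3)*(34*(-9 + 2*4*7)) = (-3*I*√3)*(34*(-9 + 56)) = (-3*I*√3)*(34*47) = -3*I*√3*1598 = -4794*I*√3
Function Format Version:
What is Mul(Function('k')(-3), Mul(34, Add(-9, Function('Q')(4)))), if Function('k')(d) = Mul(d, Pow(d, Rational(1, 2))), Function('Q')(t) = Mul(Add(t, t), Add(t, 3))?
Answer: Mul(-4794, I, Pow(3, Rational(1, 2))) ≈ Mul(-8303.5, I)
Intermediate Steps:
Function('Q')(t) = Mul(2, t, Add(3, t)) (Function('Q')(t) = Mul(Mul(2, t), Add(3, t)) = Mul(2, t, Add(3, t)))
Function('k')(d) = Pow(d, Rational(3, 2))
Mul(Function('k')(-3), Mul(34, Add(-9, Function('Q')(4)))) = Mul(Pow(-3, Rational(3, 2)), Mul(34, Add(-9, Mul(2, 4, Add(3, 4))))) = Mul(Mul(-3, I, Pow(3, Rational(1, 2))), Mul(34, Add(-9, Mul(2, 4, 7)))) = Mul(Mul(-3, I, Pow(3, Rational(1, 2))), Mul(34, Add(-9, 56))) = Mul(Mul(-3, I, Pow(3, Rational(1, 2))), Mul(34, 47)) = Mul(Mul(-3, I, Pow(3, Rational(1, 2))), 1598) = Mul(-4794, I, Pow(3, Rational(1, 2)))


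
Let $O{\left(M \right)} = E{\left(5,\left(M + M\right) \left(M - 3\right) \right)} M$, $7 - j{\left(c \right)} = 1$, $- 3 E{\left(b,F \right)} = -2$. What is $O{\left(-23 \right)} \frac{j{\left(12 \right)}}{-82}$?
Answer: $\frac{46}{41} \approx 1.122$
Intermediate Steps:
$E{\left(b,F \right)} = \frac{2}{3}$ ($E{\left(b,F \right)} = \left(- \frac{1}{3}\right) \left(-2\right) = \frac{2}{3}$)
$j{\left(c \right)} = 6$ ($j{\left(c \right)} = 7 - 1 = 6$)
$O{\left(M \right)} = \frac{2 M}{3}$
$O{\left(-23 \right)} \frac{j{\left(12 \right)}}{-82} = \frac{2}{3} \left(-23\right) \frac{6}{-82} = - \frac{46 \cdot 6 \left(- \frac{1}{82}\right)}{3} = \left(- \frac{46}{3}\right) \left(- \frac{3}{41}\right) = \frac{46}{41}$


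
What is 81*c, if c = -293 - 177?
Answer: -38070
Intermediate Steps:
c = -470
81*c = 81*(-470) = -38070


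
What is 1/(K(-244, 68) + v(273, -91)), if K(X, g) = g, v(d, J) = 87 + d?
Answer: 1/428 ≈ 0.0023364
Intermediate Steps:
1/(K(-244, 68) + v(273, -91)) = 1/(68 + (87 + 273)) = 1/(68 + 360) = 1/428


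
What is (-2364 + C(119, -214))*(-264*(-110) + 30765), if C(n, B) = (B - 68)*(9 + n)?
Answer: -2300100300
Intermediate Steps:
C(n, B) = (-68 + B)*(9 + n)
(-2364 + C(119, -214))*(-264*(-110) + 30765) = (-2364 + (-612 - 68*119 + 9*(-214) - 214*119))*(-264*(-110) + 30765) = (-2364 + (-612 - 8092 - 1926 - 25466))*(29040 + 30765) = (-2364 - 36096)*59805 = -38460*59805 = -2300100300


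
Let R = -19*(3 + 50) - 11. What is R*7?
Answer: -7126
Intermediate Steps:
R = -1018 (R = -19*53 - 11 = -1007 - 11 = -1018)
R*7 = -1018*7 = -7126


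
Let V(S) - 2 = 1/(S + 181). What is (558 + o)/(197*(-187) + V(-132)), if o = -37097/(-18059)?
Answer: -495586931/32596711708 ≈ -0.015204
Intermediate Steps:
V(S) = 2 + 1/(181 + S) (V(S) = 2 + 1/(S + 181) = 2 + 1/(181 + S))
o = 37097/18059 (o = -37097*(-1/18059) = 37097/18059 ≈ 2.0542)
(558 + o)/(197*(-187) + V(-132)) = (558 + 37097/18059)/(197*(-187) + (363 + 2*(-132))/(181 - 132)) = 10114019/(18059*(-36839 + (363 - 264)/49)) = 10114019/(18059*(-36839 + (1/49)*99)) = 10114019/(18059*(-36839 + 99/49)) = 10114019/(18059*(-1805012/49)) = (10114019/18059)*(-49/1805012) = -495586931/32596711708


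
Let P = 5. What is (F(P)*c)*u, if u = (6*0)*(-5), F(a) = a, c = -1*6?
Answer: 0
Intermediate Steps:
c = -6
u = 0 (u = 0*(-5) = 0)
(F(P)*c)*u = (5*(-6))*0 = -30*0 = 0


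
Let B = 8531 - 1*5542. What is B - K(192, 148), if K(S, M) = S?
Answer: 2797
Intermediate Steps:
B = 2989 (B = 8531 - 5542 = 2989)
B - K(192, 148) = 2989 - 1*192 = 2989 - 192 = 2797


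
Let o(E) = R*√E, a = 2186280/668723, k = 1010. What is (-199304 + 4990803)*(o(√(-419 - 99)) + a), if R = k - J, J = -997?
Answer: 10475558433720/668723 + 9616538493*(-518)^(¼) ≈ 3.2456e+10 + 3.244e+10*I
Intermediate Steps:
a = 2186280/668723 (a = 2186280*(1/668723) = 2186280/668723 ≈ 3.2693)
R = 2007 (R = 1010 - 1*(-997) = 1010 + 997 = 2007)
o(E) = 2007*√E
(-199304 + 4990803)*(o(√(-419 - 99)) + a) = (-199304 + 4990803)*(2007*√(√(-419 - 99)) + 2186280/668723) = 4791499*(2007*√(√(-518)) + 2186280/668723) = 4791499*(2007*√(I*√518) + 2186280/668723) = 4791499*(2007*(518^(¼)*√I) + 2186280/668723) = 4791499*(2007*518^(¼)*√I + 2186280/668723) = 4791499*(2186280/668723 + 2007*518^(¼)*√I) = 10475558433720/668723 + 9616538493*518^(¼)*√I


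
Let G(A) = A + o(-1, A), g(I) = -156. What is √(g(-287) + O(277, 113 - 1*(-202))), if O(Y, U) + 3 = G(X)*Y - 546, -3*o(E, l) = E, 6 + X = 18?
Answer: 7*√498/3 ≈ 52.070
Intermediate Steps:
X = 12 (X = -6 + 18 = 12)
o(E, l) = -E/3
G(A) = ⅓ + A (G(A) = A - ⅓*(-1) = A + ⅓ = ⅓ + A)
O(Y, U) = -549 + 37*Y/3 (O(Y, U) = -3 + ((⅓ + 12)*Y - 546) = -3 + (37*Y/3 - 546) = -3 + (-546 + 37*Y/3) = -549 + 37*Y/3)
√(g(-287) + O(277, 113 - 1*(-202))) = √(-156 + (-549 + (37/3)*277)) = √(-156 + (-549 + 10249/3)) = √(-156 + 8602/3) = √(8134/3) = 7*√498/3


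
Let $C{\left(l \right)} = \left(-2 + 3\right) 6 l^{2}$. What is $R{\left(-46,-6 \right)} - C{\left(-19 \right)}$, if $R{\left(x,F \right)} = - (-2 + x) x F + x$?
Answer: $11036$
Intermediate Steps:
$R{\left(x,F \right)} = x + F x \left(2 - x\right)$ ($R{\left(x,F \right)} = \left(2 - x\right) x F + x = x \left(2 - x\right) F + x = F x \left(2 - x\right) + x = x + F x \left(2 - x\right)$)
$C{\left(l \right)} = 6 l^{2}$ ($C{\left(l \right)} = 1 \cdot 6 l^{2} = 6 l^{2}$)
$R{\left(-46,-6 \right)} - C{\left(-19 \right)} = - 46 \left(1 + 2 \left(-6\right) - \left(-6\right) \left(-46\right)\right) - 6 \left(-19\right)^{2} = - 46 \left(1 - 12 - 276\right) - 6 \cdot 361 = \left(-46\right) \left(-287\right) - 2166 = 13202 - 2166 = 11036$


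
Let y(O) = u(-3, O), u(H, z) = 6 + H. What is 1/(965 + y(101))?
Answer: 1/968 ≈ 0.0010331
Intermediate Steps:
y(O) = 3 (y(O) = 6 - 3 = 3)
1/(965 + y(101)) = 1/(965 + 3) = 1/968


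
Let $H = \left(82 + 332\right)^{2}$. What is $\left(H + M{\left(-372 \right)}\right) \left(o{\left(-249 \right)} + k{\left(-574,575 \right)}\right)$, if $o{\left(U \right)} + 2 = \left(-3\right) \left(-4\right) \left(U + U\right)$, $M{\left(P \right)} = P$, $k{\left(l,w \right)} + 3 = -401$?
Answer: $-1091475168$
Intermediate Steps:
$k{\left(l,w \right)} = -404$ ($k{\left(l,w \right)} = -3 - 401 = -404$)
$H = 171396$ ($H = 414^{2} = 171396$)
$o{\left(U \right)} = -2 + 24 U$ ($o{\left(U \right)} = -2 + \left(-3\right) \left(-4\right) \left(U + U\right) = -2 + 12 \cdot 2 U = -2 + 24 U$)
$\left(H + M{\left(-372 \right)}\right) \left(o{\left(-249 \right)} + k{\left(-574,575 \right)}\right) = \left(171396 - 372\right) \left(\left(-2 + 24 \left(-249\right)\right) - 404\right) = 171024 \left(\left(-2 - 5976\right) - 404\right) = 171024 \left(-5978 - 404\right) = 171024 \left(-6382\right) = -1091475168$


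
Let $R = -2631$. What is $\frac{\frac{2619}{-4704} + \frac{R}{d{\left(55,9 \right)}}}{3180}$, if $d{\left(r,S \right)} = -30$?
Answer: $\frac{683203}{24931200} \approx 0.027404$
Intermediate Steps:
$\frac{\frac{2619}{-4704} + \frac{R}{d{\left(55,9 \right)}}}{3180} = \frac{\frac{2619}{-4704} - \frac{2631}{-30}}{3180} = \left(2619 \left(- \frac{1}{4704}\right) - - \frac{877}{10}\right) \frac{1}{3180} = \left(- \frac{873}{1568} + \frac{877}{10}\right) \frac{1}{3180} = \frac{683203}{7840} \cdot \frac{1}{3180} = \frac{683203}{24931200}$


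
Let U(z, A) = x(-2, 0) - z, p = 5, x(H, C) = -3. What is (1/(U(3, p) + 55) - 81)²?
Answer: 15745024/2401 ≈ 6557.7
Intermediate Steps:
U(z, A) = -3 - z
(1/(U(3, p) + 55) - 81)² = (1/((-3 - 1*3) + 55) - 81)² = (1/((-3 - 3) + 55) - 81)² = (1/(-6 + 55) - 81)² = (1/49 - 81)² = (-3968/49)² = 15745024/2401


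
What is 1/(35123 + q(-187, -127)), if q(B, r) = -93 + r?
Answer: 1/34903 ≈ 2.8651e-5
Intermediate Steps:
1/(35123 + q(-187, -127)) = 1/(35123 + (-93 - 127)) = 1/(35123 - 220) = 1/34903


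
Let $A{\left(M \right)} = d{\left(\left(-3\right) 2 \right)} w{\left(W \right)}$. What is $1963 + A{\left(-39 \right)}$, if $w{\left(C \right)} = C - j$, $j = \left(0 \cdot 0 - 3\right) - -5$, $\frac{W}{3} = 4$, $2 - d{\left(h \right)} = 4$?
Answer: $1943$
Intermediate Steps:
$d{\left(h \right)} = -2$ ($d{\left(h \right)} = 2 - 4 = -2$)
$W = 12$ ($W = 3 \cdot 4 = 12$)
$j = 2$ ($j = \left(0 - 3\right) + 5 = -3 + 5 = 2$)
$w{\left(C \right)} = -2 + C$ ($w{\left(C \right)} = C - 2 = -2 + C$)
$A{\left(M \right)} = -20$ ($A{\left(M \right)} = - 2 \left(-2 + 12\right) = \left(-2\right) 10 = -20$)
$1963 + A{\left(-39 \right)} = 1963 - 20 = 1943$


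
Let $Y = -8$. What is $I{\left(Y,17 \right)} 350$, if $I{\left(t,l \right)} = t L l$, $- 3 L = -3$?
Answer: $-47600$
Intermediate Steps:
$L = 1$ ($L = \left(- \frac{1}{3}\right) \left(-3\right) = 1$)
$I{\left(t,l \right)} = l t$ ($I{\left(t,l \right)} = t 1 l = t l = l t$)
$I{\left(Y,17 \right)} 350 = 17 \left(-8\right) 350 = \left(-136\right) 350 = -47600$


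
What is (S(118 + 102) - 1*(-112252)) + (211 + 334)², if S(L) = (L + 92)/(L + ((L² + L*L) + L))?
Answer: 382673998/935 ≈ 4.0928e+5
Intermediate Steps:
S(L) = (92 + L)/(2*L + 2*L²) (S(L) = (92 + L)/(L + ((L² + L²) + L)) = (92 + L)/(L + (2*L² + L)) = (92 + L)/(L + (L + 2*L²)) = (92 + L)/(2*L + 2*L²))
(S(118 + 102) - 1*(-112252)) + (211 + 334)² = ((92 + (118 + 102))/(2*(118 + 102)*(1 + (118 + 102))) - 1*(-112252)) + (211 + 334)² = ((½)*(92 + 220)/(220*(1 + 220)) + 112252) + 545² = ((½)*(1/220)*312/221 + 112252) + 297025 = ((½)*(1/220)*(1/221)*312 + 112252) + 297025 = (3/935 + 112252) + 297025 = 104955623/935 + 297025 = 382673998/935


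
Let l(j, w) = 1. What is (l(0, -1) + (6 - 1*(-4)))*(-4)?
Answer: -44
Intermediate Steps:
(l(0, -1) + (6 - 1*(-4)))*(-4) = (1 + (6 - 1*(-4)))*(-4) = (1 + (6 + 4))*(-4) = (1 + 10)*(-4) = 11*(-4) = -44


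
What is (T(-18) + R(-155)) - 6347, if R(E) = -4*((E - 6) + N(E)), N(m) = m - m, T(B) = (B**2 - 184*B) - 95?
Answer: -2162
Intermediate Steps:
T(B) = -95 + B**2 - 184*B
N(m) = 0
R(E) = 24 - 4*E (R(E) = -4*((E - 6) + 0) = -4*((-6 + E) + 0) = -4*(-6 + E) = 24 - 4*E)
(T(-18) + R(-155)) - 6347 = ((-95 + (-18)**2 - 184*(-18)) + (24 - 4*(-155))) - 6347 = ((-95 + 324 + 3312) + (24 + 620)) - 6347 = (3541 + 644) - 6347 = 4185 - 6347 = -2162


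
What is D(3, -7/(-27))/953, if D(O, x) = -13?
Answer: -13/953 ≈ -0.013641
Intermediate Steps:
D(3, -7/(-27))/953 = -13/953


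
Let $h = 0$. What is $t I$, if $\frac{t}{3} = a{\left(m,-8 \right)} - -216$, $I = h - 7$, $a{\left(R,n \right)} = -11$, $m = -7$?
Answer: $-4305$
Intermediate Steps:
$I = -7$ ($I = 0 - 7 = -7$)
$t = 615$ ($t = 3 \left(-11 - -216\right) = 3 \left(-11 + 216\right) = 3 \cdot 205 = 615$)
$t I = 615 \left(-7\right) = -4305$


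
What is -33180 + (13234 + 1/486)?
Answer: -9693755/486 ≈ -19946.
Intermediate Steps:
-33180 + (13234 + 1/486) = -33180 + 6431725/486 = -9693755/486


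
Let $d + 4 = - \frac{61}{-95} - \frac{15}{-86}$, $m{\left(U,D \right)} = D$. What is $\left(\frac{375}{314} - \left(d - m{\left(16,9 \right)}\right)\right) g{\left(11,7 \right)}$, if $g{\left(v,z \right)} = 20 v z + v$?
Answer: $\frac{13307190699}{641345} \approx 20749.0$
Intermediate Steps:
$d = - \frac{26009}{8170}$ ($d = -4 - \left(- \frac{61}{95} - \frac{15}{86}\right) = -4 - - \frac{6671}{8170} = -4 + \left(\frac{61}{95} + \frac{15}{86}\right) = -4 + \frac{6671}{8170} = - \frac{26009}{8170} \approx -3.1835$)
$g{\left(v,z \right)} = v + 20 v z$ ($g{\left(v,z \right)} = 20 v z + v = v + 20 v z$)
$\left(\frac{375}{314} - \left(d - m{\left(16,9 \right)}\right)\right) g{\left(11,7 \right)} = \left(\frac{375}{314} + \left(9 - - \frac{26009}{8170}\right)\right) 11 \left(1 + 20 \cdot 7\right) = \left(375 \cdot \frac{1}{314} + \left(9 + \frac{26009}{8170}\right)\right) 11 \left(1 + 140\right) = \left(\frac{375}{314} + \frac{99539}{8170}\right) 11 \cdot 141 = \frac{8579749}{641345} \cdot 1551 = \frac{13307190699}{641345}$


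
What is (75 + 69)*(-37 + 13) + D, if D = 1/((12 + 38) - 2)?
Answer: -165887/48 ≈ -3456.0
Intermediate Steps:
D = 1/48 (D = 1/(50 - 2) = 1/48 ≈ 0.020833)
(75 + 69)*(-37 + 13) + D = (75 + 69)*(-37 + 13) + 1/48 = 144*(-24) + 1/48 = -3456 + 1/48 = -165887/48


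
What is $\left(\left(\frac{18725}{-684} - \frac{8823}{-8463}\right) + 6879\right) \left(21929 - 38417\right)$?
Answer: $- \frac{6055977902150}{53599} \approx -1.1299 \cdot 10^{8}$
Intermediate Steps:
$\left(\left(\frac{18725}{-684} - \frac{8823}{-8463}\right) + 6879\right) \left(21929 - 38417\right) = \left(\left(18725 \left(- \frac{1}{684}\right) - - \frac{2941}{2821}\right) + 6879\right) \left(-16488\right) = \left(\left(- \frac{18725}{684} + \frac{2941}{2821}\right) + 6879\right) \left(-16488\right) = \left(- \frac{50811581}{1929564} + 6879\right) \left(-16488\right) = \frac{13222659175}{1929564} \left(-16488\right) = - \frac{6055977902150}{53599}$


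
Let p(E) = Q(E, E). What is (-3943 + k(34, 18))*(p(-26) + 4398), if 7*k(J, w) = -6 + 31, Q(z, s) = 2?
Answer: -121334400/7 ≈ -1.7333e+7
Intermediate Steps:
p(E) = 2
k(J, w) = 25/7 (k(J, w) = (-6 + 31)/7 = (⅐)*25 = 25/7)
(-3943 + k(34, 18))*(p(-26) + 4398) = (-3943 + 25/7)*(2 + 4398) = -27576/7*4400 = -121334400/7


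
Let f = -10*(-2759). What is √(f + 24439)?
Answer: 3*√5781 ≈ 228.10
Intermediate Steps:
f = 27590
√(f + 24439) = √(27590 + 24439) = √52029 = 3*√5781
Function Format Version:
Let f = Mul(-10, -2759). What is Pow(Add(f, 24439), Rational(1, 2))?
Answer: Mul(3, Pow(5781, Rational(1, 2))) ≈ 228.10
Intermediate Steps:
f = 27590
Pow(Add(f, 24439), Rational(1, 2)) = Pow(Add(27590, 24439), Rational(1, 2)) = Pow(52029, Rational(1, 2)) = Mul(3, Pow(5781, Rational(1, 2)))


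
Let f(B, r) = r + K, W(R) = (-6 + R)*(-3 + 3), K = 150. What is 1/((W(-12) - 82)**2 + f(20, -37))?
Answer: 1/6837 ≈ 0.00014626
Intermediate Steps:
W(R) = 0 (W(R) = (-6 + R)*0 = 0)
f(B, r) = 150 + r (f(B, r) = r + 150 = 150 + r)
1/((W(-12) - 82)**2 + f(20, -37)) = 1/((0 - 82)**2 + (150 - 37)) = 1/((-82)**2 + 113) = 1/(6724 + 113) = 1/6837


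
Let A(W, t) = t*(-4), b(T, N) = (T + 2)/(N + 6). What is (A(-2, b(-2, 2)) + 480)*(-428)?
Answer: -205440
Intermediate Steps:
b(T, N) = (2 + T)/(6 + N)
A(W, t) = -4*t
(A(-2, b(-2, 2)) + 480)*(-428) = (-4*(2 - 2)/(6 + 2) + 480)*(-428) = (-4*0/8 + 480)*(-428) = (-0/2 + 480)*(-428) = (-4*0 + 480)*(-428) = (0 + 480)*(-428) = 480*(-428) = -205440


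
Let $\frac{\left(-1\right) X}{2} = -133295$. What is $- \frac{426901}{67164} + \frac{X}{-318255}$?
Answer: $- \frac{10251241901}{1425018588} \approx -7.1938$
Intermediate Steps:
$X = 266590$ ($X = \left(-2\right) \left(-133295\right) = 266590$)
$- \frac{426901}{67164} + \frac{X}{-318255} = - \frac{426901}{67164} + \frac{266590}{-318255} = \left(-426901\right) \frac{1}{67164} + 266590 \left(- \frac{1}{318255}\right) = - \frac{426901}{67164} - \frac{53318}{63651} = - \frac{10251241901}{1425018588}$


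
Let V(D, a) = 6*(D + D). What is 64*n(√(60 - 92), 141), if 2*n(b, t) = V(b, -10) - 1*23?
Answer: -736 + 1536*I*√2 ≈ -736.0 + 2172.2*I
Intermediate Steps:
V(D, a) = 12*D (V(D, a) = 6*(2*D) = 12*D)
n(b, t) = -23/2 + 6*b (n(b, t) = (12*b - 1*23)/2 = (12*b - 23)/2 = (-23 + 12*b)/2 = -23/2 + 6*b)
64*n(√(60 - 92), 141) = 64*(-23/2 + 6*√(60 - 92)) = 64*(-23/2 + 6*√(-32)) = 64*(-23/2 + 6*(4*I*√2)) = 64*(-23/2 + 24*I*√2) = -736 + 1536*I*√2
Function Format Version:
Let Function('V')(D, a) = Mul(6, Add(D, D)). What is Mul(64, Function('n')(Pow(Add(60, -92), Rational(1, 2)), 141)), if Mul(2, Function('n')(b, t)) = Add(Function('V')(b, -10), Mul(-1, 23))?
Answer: Add(-736, Mul(1536, I, Pow(2, Rational(1, 2)))) ≈ Add(-736.00, Mul(2172.2, I))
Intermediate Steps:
Function('V')(D, a) = Mul(12, D) (Function('V')(D, a) = Mul(6, Mul(2, D)) = Mul(12, D))
Function('n')(b, t) = Add(Rational(-23, 2), Mul(6, b)) (Function('n')(b, t) = Mul(Rational(1, 2), Add(Mul(12, b), Mul(-1, 23))) = Mul(Rational(1, 2), Add(Mul(12, b), -23)) = Mul(Rational(1, 2), Add(-23, Mul(12, b))) = Add(Rational(-23, 2), Mul(6, b)))
Mul(64, Function('n')(Pow(Add(60, -92), Rational(1, 2)), 141)) = Mul(64, Add(Rational(-23, 2), Mul(6, Pow(Add(60, -92), Rational(1, 2))))) = Mul(64, Add(Rational(-23, 2), Mul(6, Pow(-32, Rational(1, 2))))) = Mul(64, Add(Rational(-23, 2), Mul(6, Mul(4, I, Pow(2, Rational(1, 2)))))) = Mul(64, Add(Rational(-23, 2), Mul(24, I, Pow(2, Rational(1, 2))))) = Add(-736, Mul(1536, I, Pow(2, Rational(1, 2))))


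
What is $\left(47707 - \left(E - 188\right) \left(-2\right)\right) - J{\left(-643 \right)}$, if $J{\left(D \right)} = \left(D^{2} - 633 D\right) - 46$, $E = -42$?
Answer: $-773175$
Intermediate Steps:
$J{\left(D \right)} = -46 + D^{2} - 633 D$
$\left(47707 - \left(E - 188\right) \left(-2\right)\right) - J{\left(-643 \right)} = \left(47707 - \left(-42 - 188\right) \left(-2\right)\right) - \left(-46 + \left(-643\right)^{2} - -407019\right) = \left(47707 - \left(-230\right) \left(-2\right)\right) - \left(-46 + 413449 + 407019\right) = \left(47707 - 460\right) - 820422 = 47247 - 820422 = -773175$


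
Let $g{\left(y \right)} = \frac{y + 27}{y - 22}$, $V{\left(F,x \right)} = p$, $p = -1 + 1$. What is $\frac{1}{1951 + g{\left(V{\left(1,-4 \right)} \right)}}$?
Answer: $\frac{22}{42895} \approx 0.00051288$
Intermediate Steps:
$p = 0$
$V{\left(F,x \right)} = 0$
$g{\left(y \right)} = \frac{27 + y}{-22 + y}$
$\frac{1}{1951 + g{\left(V{\left(1,-4 \right)} \right)}} = \frac{1}{1951 + \frac{27 + 0}{-22 + 0}} = \frac{1}{1951 + \frac{1}{-22} \cdot 27} = \frac{1}{1951 - \frac{27}{22}} = \frac{1}{\frac{42895}{22}} = \frac{22}{42895}$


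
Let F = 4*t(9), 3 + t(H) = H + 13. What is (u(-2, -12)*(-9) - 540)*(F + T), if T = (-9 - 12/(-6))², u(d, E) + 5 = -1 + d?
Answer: -58500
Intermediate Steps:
u(d, E) = -6 + d (u(d, E) = -5 + (-1 + d) = -6 + d)
t(H) = 10 + H (t(H) = -3 + (H + 13) = -3 + (13 + H) = 10 + H)
F = 76 (F = 4*(10 + 9) = 4*19 = 76)
T = 49 (T = (-9 - 12*(-1)/6)² = (-9 - 1*(-2))² = (-9 + 2)² = (-7)² = 49)
(u(-2, -12)*(-9) - 540)*(F + T) = ((-6 - 2)*(-9) - 540)*(76 + 49) = (-8*(-9) - 540)*125 = (72 - 540)*125 = -468*125 = -58500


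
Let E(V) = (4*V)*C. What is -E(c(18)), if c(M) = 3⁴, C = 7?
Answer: -2268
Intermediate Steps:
c(M) = 81
E(V) = 28*V (E(V) = (4*V)*7 = 28*V)
-E(c(18)) = -28*81 = -1*2268 = -2268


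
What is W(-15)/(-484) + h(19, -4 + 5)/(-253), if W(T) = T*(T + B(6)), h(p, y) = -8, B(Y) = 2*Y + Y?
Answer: 1387/11132 ≈ 0.12460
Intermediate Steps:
B(Y) = 3*Y
W(T) = T*(18 + T) (W(T) = T*(T + 3*6) = T*(T + 18) = T*(18 + T))
W(-15)/(-484) + h(19, -4 + 5)/(-253) = -15*(18 - 15)/(-484) - 8/(-253) = -15*3*(-1/484) - 8*(-1/253) = -45*(-1/484) + 8/253 = 45/484 + 8/253 = 1387/11132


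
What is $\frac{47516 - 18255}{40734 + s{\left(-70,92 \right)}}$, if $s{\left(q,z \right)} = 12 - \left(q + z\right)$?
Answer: $\frac{29261}{40724} \approx 0.71852$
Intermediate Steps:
$s{\left(q,z \right)} = 12 - q - z$ ($s{\left(q,z \right)} = 12 - \left(q + z\right) = 12 - q - z$)
$\frac{47516 - 18255}{40734 + s{\left(-70,92 \right)}} = \frac{47516 - 18255}{40734 - 10} = \frac{29261}{40734 + \left(12 + 70 - 92\right)} = \frac{29261}{40734 - 10} = \frac{29261}{40724}$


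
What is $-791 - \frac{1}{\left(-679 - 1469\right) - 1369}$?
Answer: $- \frac{2781946}{3517} \approx -791.0$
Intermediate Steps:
$-791 - \frac{1}{\left(-679 - 1469\right) - 1369} = -791 - \frac{1}{-2148 + \left(-1952 + 583\right)} = -791 - \frac{1}{-2148 - 1369} = -791 - \frac{1}{-3517} = -791 - - \frac{1}{3517} = -791 + \frac{1}{3517} = - \frac{2781946}{3517}$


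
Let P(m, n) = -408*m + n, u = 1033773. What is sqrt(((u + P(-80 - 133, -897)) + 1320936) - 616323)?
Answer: sqrt(1824393) ≈ 1350.7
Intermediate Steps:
P(m, n) = n - 408*m
sqrt(((u + P(-80 - 133, -897)) + 1320936) - 616323) = sqrt(((1033773 + (-897 - 408*(-80 - 133))) + 1320936) - 616323) = sqrt(((1033773 + (-897 - 408*(-213))) + 1320936) - 616323) = sqrt(((1033773 + (-897 + 86904)) + 1320936) - 616323) = sqrt(((1033773 + 86007) + 1320936) - 616323) = sqrt((1119780 + 1320936) - 616323) = sqrt(2440716 - 616323) = sqrt(1824393)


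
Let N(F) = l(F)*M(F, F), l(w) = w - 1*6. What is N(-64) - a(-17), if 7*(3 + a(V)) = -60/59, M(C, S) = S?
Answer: 1851539/413 ≈ 4483.1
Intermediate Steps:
a(V) = -1299/413 (a(V) = -3 + (-60/59)/7 = -3 + (-60*1/59)/7 = -3 + (⅐)*(-60/59) = -3 - 60/413 = -1299/413)
l(w) = -6 + w (l(w) = w - 6 = -6 + w)
N(F) = F*(-6 + F) (N(F) = (-6 + F)*F = F*(-6 + F))
N(-64) - a(-17) = -64*(-6 - 64) - 1*(-1299/413) = -64*(-70) + 1299/413 = 4480 + 1299/413 = 1851539/413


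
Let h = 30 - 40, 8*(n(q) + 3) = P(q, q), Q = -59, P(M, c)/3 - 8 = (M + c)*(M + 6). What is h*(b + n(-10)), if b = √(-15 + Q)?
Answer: -300 - 10*I*√74 ≈ -300.0 - 86.023*I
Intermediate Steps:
P(M, c) = 24 + 3*(6 + M)*(M + c) (P(M, c) = 24 + 3*((M + c)*(M + 6)) = 24 + 3*((M + c)*(6 + M)) = 24 + 3*((6 + M)*(M + c)) = 24 + 3*(6 + M)*(M + c))
n(q) = 3*q²/4 + 9*q/2 (n(q) = -3 + (24 + 3*q² + 18*q + 18*q + 3*q*q)/8 = -3 + (24 + 3*q² + 18*q + 18*q + 3*q²)/8 = -3 + (24 + 6*q² + 36*q)/8 = -3 + (3 + 3*q²/4 + 9*q/2) = 3*q²/4 + 9*q/2)
b = I*√74 (b = √(-15 - 59) = √(-74) = I*√74 ≈ 8.6023*I)
h = -10
h*(b + n(-10)) = -10*(I*√74 + (¾)*(-10)*(6 - 10)) = -10*(I*√74 + (¾)*(-10)*(-4)) = -10*(I*√74 + 30) = -10*(30 + I*√74) = -300 - 10*I*√74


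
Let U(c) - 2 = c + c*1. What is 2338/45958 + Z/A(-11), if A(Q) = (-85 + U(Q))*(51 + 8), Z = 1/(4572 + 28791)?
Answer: 21964847426/431762426865 ≈ 0.050873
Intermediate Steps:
U(c) = 2 + 2*c (U(c) = 2 + (c + c*1) = 2 + (c + c) = 2 + 2*c)
Z = 1/33363 ≈ 2.9973e-5
A(Q) = -4897 + 118*Q (A(Q) = (-85 + (2 + 2*Q))*(51 + 8) = (-83 + 2*Q)*59 = -4897 + 118*Q)
2338/45958 + Z/A(-11) = 2338/45958 + 1/(33363*(-4897 + 118*(-11))) = 2338*(1/45958) + 1/(33363*(-4897 - 1298)) = 1169/22979 + (1/33363)/(-6195) = 1169/22979 + (1/33363)*(-1/6195) = 1169/22979 - 1/206683785 = 21964847426/431762426865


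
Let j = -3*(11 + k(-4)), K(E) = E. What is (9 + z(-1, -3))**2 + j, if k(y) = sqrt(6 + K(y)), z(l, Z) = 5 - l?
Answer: 192 - 3*sqrt(2) ≈ 187.76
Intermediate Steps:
k(y) = sqrt(6 + y)
j = -33 - 3*sqrt(2) (j = -3*(11 + sqrt(6 - 4)) = -3*(11 + sqrt(2)) = -33 - 3*sqrt(2) ≈ -37.243)
(9 + z(-1, -3))**2 + j = (9 + (5 - 1*(-1)))**2 + (-33 - 3*sqrt(2)) = (9 + (5 + 1))**2 + (-33 - 3*sqrt(2)) = (9 + 6)**2 + (-33 - 3*sqrt(2)) = 15**2 + (-33 - 3*sqrt(2)) = 225 + (-33 - 3*sqrt(2)) = 192 - 3*sqrt(2)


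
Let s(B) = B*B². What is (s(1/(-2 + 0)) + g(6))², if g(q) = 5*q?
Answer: 57121/64 ≈ 892.52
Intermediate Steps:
s(B) = B³
(s(1/(-2 + 0)) + g(6))² = ((1/(-2 + 0))³ + 5*6)² = ((1/(-2))³ + 30)² = ((-½)³ + 30)² = (-⅛ + 30)² = (239/8)² = 57121/64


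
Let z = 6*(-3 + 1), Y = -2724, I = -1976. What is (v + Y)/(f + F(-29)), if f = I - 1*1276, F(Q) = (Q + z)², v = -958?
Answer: 3682/1571 ≈ 2.3437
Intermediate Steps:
z = -12 (z = 6*(-2) = -12)
F(Q) = (-12 + Q)² (F(Q) = (Q - 12)² = (-12 + Q)²)
f = -3252 (f = -1976 - 1*1276 = -1976 - 1276 = -3252)
(v + Y)/(f + F(-29)) = (-958 - 2724)/(-3252 + (-12 - 29)²) = -3682/(-3252 + (-41)²) = -3682/(-3252 + 1681) = -3682/(-1571) = -3682*(-1/1571) = 3682/1571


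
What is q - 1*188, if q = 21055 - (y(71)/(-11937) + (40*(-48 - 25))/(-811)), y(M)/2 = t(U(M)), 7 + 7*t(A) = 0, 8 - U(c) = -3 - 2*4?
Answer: 201976628707/9680907 ≈ 20863.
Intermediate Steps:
U(c) = 19 (U(c) = 8 - (-3 - 2*4) = 8 - (-3 - 8) = 8 - 1*(-11) = 8 + 11 = 19)
t(A) = -1 (t(A) = -1 + (1/7)*0 = -1 + 0 = -1)
y(M) = -2 (y(M) = 2*(-1) = -2)
q = 203796639223/9680907 (q = 21055 - (-2/(-11937) + (40*(-48 - 25))/(-811)) = 21055 - (-2*(-1/11937) + (40*(-73))*(-1/811)) = 21055 - (2/11937 - 2920*(-1/811)) = 21055 - (2/11937 + 2920/811) = 21055 - 1*34857662/9680907 = 21055 - 34857662/9680907 = 203796639223/9680907 ≈ 21051.)
q - 1*188 = 203796639223/9680907 - 1*188 = 203796639223/9680907 - 188 = 201976628707/9680907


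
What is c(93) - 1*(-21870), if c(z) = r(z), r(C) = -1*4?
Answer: 21866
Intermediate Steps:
r(C) = -4
c(z) = -4
c(93) - 1*(-21870) = -4 - 1*(-21870) = -4 + 21870 = 21866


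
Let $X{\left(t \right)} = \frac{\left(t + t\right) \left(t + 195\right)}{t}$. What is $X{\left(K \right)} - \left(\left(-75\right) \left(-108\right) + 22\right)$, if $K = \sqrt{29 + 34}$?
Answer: $-7732 + 6 \sqrt{7} \approx -7716.1$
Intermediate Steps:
$K = 3 \sqrt{7}$ ($K = \sqrt{63} = 3 \sqrt{7} \approx 7.9373$)
$X{\left(t \right)} = 390 + 2 t$ ($X{\left(t \right)} = \frac{2 t \left(195 + t\right)}{t} = 390 + 2 t$)
$X{\left(K \right)} - \left(\left(-75\right) \left(-108\right) + 22\right) = \left(390 + 2 \cdot 3 \sqrt{7}\right) - \left(\left(-75\right) \left(-108\right) + 22\right) = \left(390 + 6 \sqrt{7}\right) - \left(8100 + 22\right) = \left(390 + 6 \sqrt{7}\right) - 8122 = -7732 + 6 \sqrt{7}$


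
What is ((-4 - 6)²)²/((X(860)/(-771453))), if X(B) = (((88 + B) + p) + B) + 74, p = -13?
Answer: -2571510000/623 ≈ -4.1276e+6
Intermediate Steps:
X(B) = 149 + 2*B (X(B) = (((88 + B) - 13) + B) + 74 = ((75 + B) + B) + 74 = (75 + 2*B) + 74 = 149 + 2*B)
((-4 - 6)²)²/((X(860)/(-771453))) = ((-4 - 6)²)²/(((149 + 2*860)/(-771453))) = ((-10)²)²/(((149 + 1720)*(-1/771453))) = 100²/((1869*(-1/771453))) = 10000/(-623/257151) = 10000*(-257151/623) = -2571510000/623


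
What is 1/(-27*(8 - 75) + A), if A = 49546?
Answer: 1/51355 ≈ 1.9472e-5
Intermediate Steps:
1/(-27*(8 - 75) + A) = 1/(-27*(8 - 75) + 49546) = 1/(-27*(-67) + 49546) = 1/(1809 + 49546) = 1/51355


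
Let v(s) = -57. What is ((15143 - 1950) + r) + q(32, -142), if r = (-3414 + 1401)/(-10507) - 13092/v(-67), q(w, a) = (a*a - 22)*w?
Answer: 6913257964/10507 ≈ 6.5797e+5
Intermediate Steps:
q(w, a) = w*(-22 + a²) (q(w, a) = (a² - 22)*w = (-22 + a²)*w = w*(-22 + a²))
r = 2415305/10507 (r = (-3414 + 1401)/(-10507) - 13092/(-57) = -2013*(-1/10507) - 13092*(-1/57) = 2013/10507 + 4364/19 = 2415305/10507 ≈ 229.88)
((15143 - 1950) + r) + q(32, -142) = ((15143 - 1950) + 2415305/10507) + 32*(-22 + (-142)²) = (13193 + 2415305/10507) + 32*(-22 + 20164) = 141034156/10507 + 32*20142 = 141034156/10507 + 644544 = 6913257964/10507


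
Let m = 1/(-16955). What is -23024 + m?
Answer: -390371921/16955 ≈ -23024.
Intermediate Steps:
m = -1/16955 ≈ -5.8980e-5
-23024 + m = -23024 - 1/16955 = -390371921/16955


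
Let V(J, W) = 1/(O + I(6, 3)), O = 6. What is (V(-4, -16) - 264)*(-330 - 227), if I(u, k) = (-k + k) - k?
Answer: 440587/3 ≈ 1.4686e+5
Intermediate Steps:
I(u, k) = -k (I(u, k) = 0 - k = -k)
V(J, W) = 1/3 (V(J, W) = 1/(6 - 1*3) = 1/(6 - 3) = 1/3)
(V(-4, -16) - 264)*(-330 - 227) = (1/3 - 264)*(-330 - 227) = -791/3*(-557) = 440587/3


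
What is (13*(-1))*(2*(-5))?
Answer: 130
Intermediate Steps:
(13*(-1))*(2*(-5)) = -13*(-10) = 130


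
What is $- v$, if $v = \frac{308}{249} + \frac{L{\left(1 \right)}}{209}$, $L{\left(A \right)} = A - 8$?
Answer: $- \frac{62629}{52041} \approx -1.2035$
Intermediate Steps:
$L{\left(A \right)} = -8 + A$
$v = \frac{62629}{52041}$ ($v = \frac{308}{249} + \frac{-8 + 1}{209} = 308 \cdot \frac{1}{249} - \frac{7}{209} = \frac{308}{249} - \frac{7}{209} = \frac{62629}{52041} \approx 1.2035$)
$- v = \left(-1\right) \frac{62629}{52041} = - \frac{62629}{52041}$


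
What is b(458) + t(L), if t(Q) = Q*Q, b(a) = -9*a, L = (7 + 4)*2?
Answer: -3638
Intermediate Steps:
L = 22 (L = 11*2 = 22)
t(Q) = Q**2
b(458) + t(L) = -9*458 + 22**2 = -4122 + 484 = -3638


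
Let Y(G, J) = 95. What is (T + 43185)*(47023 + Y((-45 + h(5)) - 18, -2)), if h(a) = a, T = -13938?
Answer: 1378060146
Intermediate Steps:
(T + 43185)*(47023 + Y((-45 + h(5)) - 18, -2)) = (-13938 + 43185)*(47023 + 95) = 29247*47118 = 1378060146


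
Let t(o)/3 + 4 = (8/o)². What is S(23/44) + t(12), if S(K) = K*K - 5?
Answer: -89405/5808 ≈ -15.393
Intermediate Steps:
t(o) = -12 + 192/o² (t(o) = -12 + 3*(8/o)² = -12 + 3*(64/o²) = -12 + 192/o²)
S(K) = -5 + K² (S(K) = K² - 5 = -5 + K²)
S(23/44) + t(12) = (-5 + (23/44)²) + (-12 + 192/12²) = (-5 + (23*(1/44))²) + (-12 + 192*(1/144)) = (-5 + (23/44)²) + (-12 + 4/3) = (-5 + 529/1936) - 32/3 = -9151/1936 - 32/3 = -89405/5808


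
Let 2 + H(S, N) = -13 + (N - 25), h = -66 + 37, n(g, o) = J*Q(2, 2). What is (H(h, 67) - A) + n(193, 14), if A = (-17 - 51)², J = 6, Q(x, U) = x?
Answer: -4585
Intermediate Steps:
n(g, o) = 12 (n(g, o) = 6*2 = 12)
A = 4624 (A = (-68)² = 4624)
h = -29
H(S, N) = -40 + N (H(S, N) = -2 + (-13 + (N - 25)) = -2 + (-13 + (-25 + N)) = -2 + (-38 + N) = -40 + N)
(H(h, 67) - A) + n(193, 14) = ((-40 + 67) - 1*4624) + 12 = (27 - 4624) + 12 = -4597 + 12 = -4585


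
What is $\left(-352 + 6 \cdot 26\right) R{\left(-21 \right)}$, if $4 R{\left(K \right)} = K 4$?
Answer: $4116$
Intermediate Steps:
$R{\left(K \right)} = K$ ($R{\left(K \right)} = \frac{K 4}{4} = \frac{4 K}{4} = K$)
$\left(-352 + 6 \cdot 26\right) R{\left(-21 \right)} = \left(-352 + 6 \cdot 26\right) \left(-21\right) = \left(-352 + 156\right) \left(-21\right) = \left(-196\right) \left(-21\right) = 4116$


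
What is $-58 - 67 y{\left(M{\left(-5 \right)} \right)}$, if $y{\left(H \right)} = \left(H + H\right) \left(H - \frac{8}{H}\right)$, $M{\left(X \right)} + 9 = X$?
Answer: $-25250$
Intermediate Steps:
$M{\left(X \right)} = -9 + X$
$y{\left(H \right)} = 2 H \left(H - \frac{8}{H}\right)$
$-58 - 67 y{\left(M{\left(-5 \right)} \right)} = -58 - 67 \left(-16 + 2 \left(-9 - 5\right)^{2}\right) = -58 - 67 \left(-16 + 2 \left(-14\right)^{2}\right) = -58 - 67 \left(-16 + 2 \cdot 196\right) = -58 - 67 \left(-16 + 392\right) = -58 - 25192 = -25250$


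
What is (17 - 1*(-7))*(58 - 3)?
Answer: 1320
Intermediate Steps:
(17 - 1*(-7))*(58 - 3) = (17 + 7)*55 = 24*55 = 1320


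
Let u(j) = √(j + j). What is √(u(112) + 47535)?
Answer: √(47535 + 4*√14) ≈ 218.06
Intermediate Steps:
u(j) = √2*√j (u(j) = √(2*j) = √2*√j)
√(u(112) + 47535) = √(√2*√112 + 47535) = √(√2*(4*√7) + 47535) = √(4*√14 + 47535) = √(47535 + 4*√14)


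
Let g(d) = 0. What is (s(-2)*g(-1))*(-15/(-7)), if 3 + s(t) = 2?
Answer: 0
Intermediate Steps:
s(t) = -1 (s(t) = -3 + 2 = -1)
(s(-2)*g(-1))*(-15/(-7)) = (-1*0)*(-15/(-7)) = 0*(-15*(-1/7)) = 0*(15/7) = 0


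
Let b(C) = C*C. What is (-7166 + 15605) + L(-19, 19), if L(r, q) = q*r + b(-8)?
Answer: 8142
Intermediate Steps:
b(C) = C²
L(r, q) = 64 + q*r (L(r, q) = q*r + (-8)² = q*r + 64 = 64 + q*r)
(-7166 + 15605) + L(-19, 19) = (-7166 + 15605) + (64 + 19*(-19)) = 8439 + (64 - 361) = 8439 - 297 = 8142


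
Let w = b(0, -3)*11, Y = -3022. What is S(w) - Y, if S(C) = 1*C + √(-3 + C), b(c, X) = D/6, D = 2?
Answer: 9077/3 + √6/3 ≈ 3026.5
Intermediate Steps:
b(c, X) = ⅓ (b(c, X) = 2/6 = 2*(⅙) = ⅓)
w = 11/3 (w = (⅓)*11 = 11/3 ≈ 3.6667)
S(C) = C + √(-3 + C)
S(w) - Y = (11/3 + √(-3 + 11/3)) - 1*(-3022) = (11/3 + √(⅔)) + 3022 = (11/3 + √6/3) + 3022 = 9077/3 + √6/3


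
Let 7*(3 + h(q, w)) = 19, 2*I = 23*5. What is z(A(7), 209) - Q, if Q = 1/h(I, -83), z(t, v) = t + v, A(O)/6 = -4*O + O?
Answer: 173/2 ≈ 86.500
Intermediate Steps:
I = 115/2 (I = (23*5)/2 = (½)*115 = 115/2 ≈ 57.500)
h(q, w) = -2/7 (h(q, w) = -3 + (⅐)*19 = -3 + 19/7 = -2/7)
A(O) = -18*O (A(O) = 6*(-4*O + O) = 6*(-3*O) = -18*O)
Q = -7/2 (Q = 1/(-2/7) = -7/2 ≈ -3.5000)
z(A(7), 209) - Q = (-18*7 + 209) - 1*(-7/2) = (-126 + 209) + 7/2 = 83 + 7/2 = 173/2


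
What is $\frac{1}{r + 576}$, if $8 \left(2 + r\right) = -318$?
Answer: $\frac{4}{2137} \approx 0.0018718$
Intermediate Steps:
$r = - \frac{167}{4}$ ($r = -2 + \frac{1}{8} \left(-318\right) = -2 - \frac{159}{4} = - \frac{167}{4} \approx -41.75$)
$\frac{1}{r + 576} = \frac{1}{- \frac{167}{4} + 576} = \frac{1}{\frac{2137}{4}} = \frac{4}{2137}$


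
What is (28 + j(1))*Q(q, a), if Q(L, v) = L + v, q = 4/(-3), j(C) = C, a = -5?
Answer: -551/3 ≈ -183.67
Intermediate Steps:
q = -4/3 (q = 4*(-⅓) = -4/3 ≈ -1.3333)
(28 + j(1))*Q(q, a) = (28 + 1)*(-4/3 - 5) = 29*(-19/3) = -551/3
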